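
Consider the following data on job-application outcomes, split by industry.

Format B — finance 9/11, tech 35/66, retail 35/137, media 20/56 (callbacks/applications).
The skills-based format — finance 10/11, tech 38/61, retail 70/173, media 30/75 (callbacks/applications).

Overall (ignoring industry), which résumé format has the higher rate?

the skills-based format

Finance: Format B 9/11 = 81.8%, the skills-based format 10/11 = 90.9% → the skills-based format
Tech: Format B 35/66 = 53.0%, the skills-based format 38/61 = 62.3% → the skills-based format
Retail: Format B 35/137 = 25.5%, the skills-based format 70/173 = 40.5% → the skills-based format
Media: Format B 20/56 = 35.7%, the skills-based format 30/75 = 40.0% → the skills-based format
Overall: Format B 99/270 = 36.7%, the skills-based format 148/320 = 46.2% → the skills-based format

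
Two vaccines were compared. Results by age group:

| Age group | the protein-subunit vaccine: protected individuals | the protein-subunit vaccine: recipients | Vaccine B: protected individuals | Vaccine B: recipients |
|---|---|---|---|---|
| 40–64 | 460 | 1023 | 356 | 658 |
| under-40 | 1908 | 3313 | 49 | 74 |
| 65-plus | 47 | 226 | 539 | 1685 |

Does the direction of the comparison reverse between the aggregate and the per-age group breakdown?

Yes

40–64: the protein-subunit vaccine 460/1023 = 45.0%, Vaccine B 356/658 = 54.1% → Vaccine B
Under-40: the protein-subunit vaccine 1908/3313 = 57.6%, Vaccine B 49/74 = 66.2% → Vaccine B
65-plus: the protein-subunit vaccine 47/226 = 20.8%, Vaccine B 539/1685 = 32.0% → Vaccine B
Overall: the protein-subunit vaccine 2415/4562 = 52.9%, Vaccine B 944/2417 = 39.1% → the protein-subunit vaccine
Vaccine B wins each age group but the protein-subunit vaccine wins overall — the comparison reverses. Vaccine B's recipients skew toward 65-plus, which has a lower base rate.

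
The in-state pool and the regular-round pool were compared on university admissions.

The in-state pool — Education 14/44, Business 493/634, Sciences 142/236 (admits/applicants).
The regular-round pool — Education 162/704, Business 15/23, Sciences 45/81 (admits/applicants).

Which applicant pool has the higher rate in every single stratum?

Education: the in-state pool 14/44 = 31.8%, the regular-round pool 162/704 = 23.0% → the in-state pool
Business: the in-state pool 493/634 = 77.8%, the regular-round pool 15/23 = 65.2% → the in-state pool
Sciences: the in-state pool 142/236 = 60.2%, the regular-round pool 45/81 = 55.6% → the in-state pool
The in-state pool has the higher rate in all 3 groups.

the in-state pool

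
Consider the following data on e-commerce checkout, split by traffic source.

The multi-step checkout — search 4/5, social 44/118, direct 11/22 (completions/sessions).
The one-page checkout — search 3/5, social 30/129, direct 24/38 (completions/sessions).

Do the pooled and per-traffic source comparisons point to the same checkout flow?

Search: the multi-step checkout 4/5 = 80.0%, the one-page checkout 3/5 = 60.0% → the multi-step checkout
Social: the multi-step checkout 44/118 = 37.3%, the one-page checkout 30/129 = 23.3% → the multi-step checkout
Direct: the multi-step checkout 11/22 = 50.0%, the one-page checkout 24/38 = 63.2% → the one-page checkout
Overall: the multi-step checkout 59/145 = 40.7%, the one-page checkout 57/172 = 33.1% → the multi-step checkout
Neither sweeps: the multi-step checkout wins 2 of 3 groups, the one-page checkout wins 1. The multi-step checkout wins overall but not every group — no Simpson reversal.

No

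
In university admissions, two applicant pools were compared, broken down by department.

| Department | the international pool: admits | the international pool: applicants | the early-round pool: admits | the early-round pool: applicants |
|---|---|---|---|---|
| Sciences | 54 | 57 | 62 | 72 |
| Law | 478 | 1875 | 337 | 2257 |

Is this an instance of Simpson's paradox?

Sciences: the international pool 54/57 = 94.7%, the early-round pool 62/72 = 86.1% → the international pool
Law: the international pool 478/1875 = 25.5%, the early-round pool 337/2257 = 14.9% → the international pool
Overall: the international pool 532/1932 = 27.5%, the early-round pool 399/2329 = 17.1% → the international pool
The international pool wins overall and in every department group — no reversal.

No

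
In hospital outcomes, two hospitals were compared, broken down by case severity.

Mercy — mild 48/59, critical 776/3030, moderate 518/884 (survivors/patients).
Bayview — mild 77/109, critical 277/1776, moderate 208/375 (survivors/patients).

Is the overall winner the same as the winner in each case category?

Mild: Mercy 48/59 = 81.4%, Bayview 77/109 = 70.6% → Mercy
Critical: Mercy 776/3030 = 25.6%, Bayview 277/1776 = 15.6% → Mercy
Moderate: Mercy 518/884 = 58.6%, Bayview 208/375 = 55.5% → Mercy
Overall: Mercy 1342/3973 = 33.8%, Bayview 562/2260 = 24.9% → Mercy
Mercy wins overall and in every case group — no reversal.

Yes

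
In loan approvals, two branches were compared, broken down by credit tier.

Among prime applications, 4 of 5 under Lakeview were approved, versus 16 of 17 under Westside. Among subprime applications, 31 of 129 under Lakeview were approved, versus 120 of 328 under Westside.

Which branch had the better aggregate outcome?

Prime: Lakeview 4/5 = 80.0%, Westside 16/17 = 94.1% → Westside
Subprime: Lakeview 31/129 = 24.0%, Westside 120/328 = 36.6% → Westside
Overall: Lakeview 35/134 = 26.1%, Westside 136/345 = 39.4% → Westside

Westside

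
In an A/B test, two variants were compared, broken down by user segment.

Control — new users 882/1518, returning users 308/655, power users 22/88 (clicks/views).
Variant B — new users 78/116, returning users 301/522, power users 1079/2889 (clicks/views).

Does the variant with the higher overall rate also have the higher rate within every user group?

New users: Control 882/1518 = 58.1%, Variant B 78/116 = 67.2% → Variant B
Returning users: Control 308/655 = 47.0%, Variant B 301/522 = 57.7% → Variant B
Power users: Control 22/88 = 25.0%, Variant B 1079/2889 = 37.3% → Variant B
Overall: Control 1212/2261 = 53.6%, Variant B 1458/3527 = 41.3% → Control
Variant B wins each user group but Control wins overall — the comparison reverses. Variant B's views skew toward power users, which has a lower base rate.

No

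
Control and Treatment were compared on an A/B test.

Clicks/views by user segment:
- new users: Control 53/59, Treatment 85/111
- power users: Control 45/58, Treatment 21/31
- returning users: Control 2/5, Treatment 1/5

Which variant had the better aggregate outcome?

New users: Control 53/59 = 89.8%, Treatment 85/111 = 76.6% → Control
Power users: Control 45/58 = 77.6%, Treatment 21/31 = 67.7% → Control
Returning users: Control 2/5 = 40.0%, Treatment 1/5 = 20.0% → Control
Overall: Control 100/122 = 82.0%, Treatment 107/147 = 72.8% → Control

Control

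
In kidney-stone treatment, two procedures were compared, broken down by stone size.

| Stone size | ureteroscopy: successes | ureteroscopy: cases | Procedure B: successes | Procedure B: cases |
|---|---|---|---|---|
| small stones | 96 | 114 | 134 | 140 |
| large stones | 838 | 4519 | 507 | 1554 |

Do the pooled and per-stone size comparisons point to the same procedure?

Small stones: ureteroscopy 96/114 = 84.2%, Procedure B 134/140 = 95.7% → Procedure B
Large stones: ureteroscopy 838/4519 = 18.5%, Procedure B 507/1554 = 32.6% → Procedure B
Overall: ureteroscopy 934/4633 = 20.2%, Procedure B 641/1694 = 37.8% → Procedure B
Procedure B wins overall and in every stone group — no reversal.

Yes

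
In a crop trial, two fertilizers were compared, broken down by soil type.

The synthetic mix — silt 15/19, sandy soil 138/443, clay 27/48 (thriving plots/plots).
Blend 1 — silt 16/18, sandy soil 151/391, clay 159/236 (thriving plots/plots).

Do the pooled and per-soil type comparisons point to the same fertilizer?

Silt: the synthetic mix 15/19 = 78.9%, Blend 1 16/18 = 88.9% → Blend 1
Sandy soil: the synthetic mix 138/443 = 31.2%, Blend 1 151/391 = 38.6% → Blend 1
Clay: the synthetic mix 27/48 = 56.2%, Blend 1 159/236 = 67.4% → Blend 1
Overall: the synthetic mix 180/510 = 35.3%, Blend 1 326/645 = 50.5% → Blend 1
Blend 1 wins overall and in every soil group — no reversal.

Yes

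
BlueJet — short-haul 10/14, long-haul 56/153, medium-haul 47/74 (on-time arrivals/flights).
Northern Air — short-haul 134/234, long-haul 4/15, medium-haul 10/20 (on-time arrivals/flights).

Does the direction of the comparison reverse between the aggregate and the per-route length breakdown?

Yes

Short-haul: BlueJet 10/14 = 71.4%, Northern Air 134/234 = 57.3% → BlueJet
Long-haul: BlueJet 56/153 = 36.6%, Northern Air 4/15 = 26.7% → BlueJet
Medium-haul: BlueJet 47/74 = 63.5%, Northern Air 10/20 = 50.0% → BlueJet
Overall: BlueJet 113/241 = 46.9%, Northern Air 148/269 = 55.0% → Northern Air
BlueJet wins each route group but Northern Air wins overall — the comparison reverses. BlueJet's flights skew toward long-haul, which has a lower base rate.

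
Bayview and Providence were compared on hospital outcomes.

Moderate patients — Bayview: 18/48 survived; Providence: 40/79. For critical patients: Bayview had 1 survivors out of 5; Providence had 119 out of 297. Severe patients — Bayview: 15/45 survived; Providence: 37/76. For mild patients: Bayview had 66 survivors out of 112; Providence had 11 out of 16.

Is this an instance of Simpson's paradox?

Yes

Moderate: Bayview 18/48 = 37.5%, Providence 40/79 = 50.6% → Providence
Critical: Bayview 1/5 = 20.0%, Providence 119/297 = 40.1% → Providence
Severe: Bayview 15/45 = 33.3%, Providence 37/76 = 48.7% → Providence
Mild: Bayview 66/112 = 58.9%, Providence 11/16 = 68.8% → Providence
Overall: Bayview 100/210 = 47.6%, Providence 207/468 = 44.2% → Bayview
Providence wins each case group but Bayview wins overall — the comparison reverses. Providence's patients skew toward critical, which has a lower base rate.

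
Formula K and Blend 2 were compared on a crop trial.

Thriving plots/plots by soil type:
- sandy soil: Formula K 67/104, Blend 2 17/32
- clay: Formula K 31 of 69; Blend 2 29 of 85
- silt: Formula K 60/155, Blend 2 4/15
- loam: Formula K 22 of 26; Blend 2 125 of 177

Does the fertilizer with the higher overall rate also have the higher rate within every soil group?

No

Sandy soil: Formula K 67/104 = 64.4%, Blend 2 17/32 = 53.1% → Formula K
Clay: Formula K 31/69 = 44.9%, Blend 2 29/85 = 34.1% → Formula K
Silt: Formula K 60/155 = 38.7%, Blend 2 4/15 = 26.7% → Formula K
Loam: Formula K 22/26 = 84.6%, Blend 2 125/177 = 70.6% → Formula K
Overall: Formula K 180/354 = 50.8%, Blend 2 175/309 = 56.6% → Blend 2
Formula K wins each soil group but Blend 2 wins overall — the comparison reverses. Formula K's plots skew toward silt, which has a lower base rate.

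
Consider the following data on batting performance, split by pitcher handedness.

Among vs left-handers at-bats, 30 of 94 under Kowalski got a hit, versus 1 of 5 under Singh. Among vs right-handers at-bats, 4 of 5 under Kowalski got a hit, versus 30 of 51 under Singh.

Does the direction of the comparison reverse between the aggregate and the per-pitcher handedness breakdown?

Yes

Vs left-handers: Kowalski 30/94 = 31.9%, Singh 1/5 = 20.0% → Kowalski
Vs right-handers: Kowalski 4/5 = 80.0%, Singh 30/51 = 58.8% → Kowalski
Overall: Kowalski 34/99 = 34.3%, Singh 31/56 = 55.4% → Singh
Kowalski wins each pitcher group but Singh wins overall — the comparison reverses. Kowalski's at-bats skew toward vs left-handers, which has a lower base rate.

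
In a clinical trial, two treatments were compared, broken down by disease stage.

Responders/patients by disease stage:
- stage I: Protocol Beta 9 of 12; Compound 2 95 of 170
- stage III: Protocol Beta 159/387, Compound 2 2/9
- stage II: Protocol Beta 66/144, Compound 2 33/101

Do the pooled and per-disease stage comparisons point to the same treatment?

Stage I: Protocol Beta 9/12 = 75.0%, Compound 2 95/170 = 55.9% → Protocol Beta
Stage III: Protocol Beta 159/387 = 41.1%, Compound 2 2/9 = 22.2% → Protocol Beta
Stage II: Protocol Beta 66/144 = 45.8%, Compound 2 33/101 = 32.7% → Protocol Beta
Overall: Protocol Beta 234/543 = 43.1%, Compound 2 130/280 = 46.4% → Compound 2
Protocol Beta wins each disease group but Compound 2 wins overall — the comparison reverses. Protocol Beta's patients skew toward stage III, which has a lower base rate.

No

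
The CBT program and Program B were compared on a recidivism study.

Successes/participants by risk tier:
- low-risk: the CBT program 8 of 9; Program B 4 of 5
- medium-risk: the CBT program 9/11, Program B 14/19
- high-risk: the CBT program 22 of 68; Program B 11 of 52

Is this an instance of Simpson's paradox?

Low-risk: the CBT program 8/9 = 88.9%, Program B 4/5 = 80.0% → the CBT program
Medium-risk: the CBT program 9/11 = 81.8%, Program B 14/19 = 73.7% → the CBT program
High-risk: the CBT program 22/68 = 32.4%, Program B 11/52 = 21.2% → the CBT program
Overall: the CBT program 39/88 = 44.3%, Program B 29/76 = 38.2% → the CBT program
The CBT program wins overall and in every risk group — no reversal.

No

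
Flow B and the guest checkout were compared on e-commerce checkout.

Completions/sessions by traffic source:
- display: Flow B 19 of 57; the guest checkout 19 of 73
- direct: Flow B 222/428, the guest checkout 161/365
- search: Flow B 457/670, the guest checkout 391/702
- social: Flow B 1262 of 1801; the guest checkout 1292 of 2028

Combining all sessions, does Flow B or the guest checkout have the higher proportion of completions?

Display: Flow B 19/57 = 33.3%, the guest checkout 19/73 = 26.0% → Flow B
Direct: Flow B 222/428 = 51.9%, the guest checkout 161/365 = 44.1% → Flow B
Search: Flow B 457/670 = 68.2%, the guest checkout 391/702 = 55.7% → Flow B
Social: Flow B 1262/1801 = 70.1%, the guest checkout 1292/2028 = 63.7% → Flow B
Overall: Flow B 1960/2956 = 66.3%, the guest checkout 1863/3168 = 58.8% → Flow B

Flow B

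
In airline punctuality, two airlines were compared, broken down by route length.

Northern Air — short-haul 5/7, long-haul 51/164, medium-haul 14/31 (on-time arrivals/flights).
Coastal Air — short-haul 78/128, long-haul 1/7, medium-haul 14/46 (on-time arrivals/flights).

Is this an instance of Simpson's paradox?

Short-haul: Northern Air 5/7 = 71.4%, Coastal Air 78/128 = 60.9% → Northern Air
Long-haul: Northern Air 51/164 = 31.1%, Coastal Air 1/7 = 14.3% → Northern Air
Medium-haul: Northern Air 14/31 = 45.2%, Coastal Air 14/46 = 30.4% → Northern Air
Overall: Northern Air 70/202 = 34.7%, Coastal Air 93/181 = 51.4% → Coastal Air
Northern Air wins each route group but Coastal Air wins overall — the comparison reverses. Northern Air's flights skew toward long-haul, which has a lower base rate.

Yes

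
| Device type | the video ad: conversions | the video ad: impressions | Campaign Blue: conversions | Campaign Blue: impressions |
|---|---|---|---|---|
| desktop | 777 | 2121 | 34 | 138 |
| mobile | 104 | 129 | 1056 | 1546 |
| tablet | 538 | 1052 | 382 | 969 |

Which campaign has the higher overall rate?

Desktop: the video ad 777/2121 = 36.6%, Campaign Blue 34/138 = 24.6% → the video ad
Mobile: the video ad 104/129 = 80.6%, Campaign Blue 1056/1546 = 68.3% → the video ad
Tablet: the video ad 538/1052 = 51.1%, Campaign Blue 382/969 = 39.4% → the video ad
Overall: the video ad 1419/3302 = 43.0%, Campaign Blue 1472/2653 = 55.5% → Campaign Blue
(The video ad wins every device group but Campaign Blue wins overall — the video ad's impressions skew toward the low-rate desktop group.)

Campaign Blue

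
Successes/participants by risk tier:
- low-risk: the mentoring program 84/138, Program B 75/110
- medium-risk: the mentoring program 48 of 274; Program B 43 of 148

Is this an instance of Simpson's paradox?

No

Low-risk: the mentoring program 84/138 = 60.9%, Program B 75/110 = 68.2% → Program B
Medium-risk: the mentoring program 48/274 = 17.5%, Program B 43/148 = 29.1% → Program B
Overall: the mentoring program 132/412 = 32.0%, Program B 118/258 = 45.7% → Program B
Program B wins overall and in every risk group — no reversal.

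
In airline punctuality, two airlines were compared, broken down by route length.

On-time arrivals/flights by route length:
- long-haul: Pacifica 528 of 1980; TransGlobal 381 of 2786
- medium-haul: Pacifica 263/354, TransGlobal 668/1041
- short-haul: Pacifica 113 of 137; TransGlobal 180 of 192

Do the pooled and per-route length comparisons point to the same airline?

No

Long-haul: Pacifica 528/1980 = 26.7%, TransGlobal 381/2786 = 13.7% → Pacifica
Medium-haul: Pacifica 263/354 = 74.3%, TransGlobal 668/1041 = 64.2% → Pacifica
Short-haul: Pacifica 113/137 = 82.5%, TransGlobal 180/192 = 93.8% → TransGlobal
Overall: Pacifica 904/2471 = 36.6%, TransGlobal 1229/4019 = 30.6% → Pacifica
Neither sweeps: Pacifica wins 2 of 3 groups, TransGlobal wins 1. Pacifica wins overall but not every group — no Simpson reversal.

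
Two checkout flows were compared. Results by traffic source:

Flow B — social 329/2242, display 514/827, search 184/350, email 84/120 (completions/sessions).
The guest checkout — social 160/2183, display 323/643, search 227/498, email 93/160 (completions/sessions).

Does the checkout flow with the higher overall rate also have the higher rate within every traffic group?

Yes

Social: Flow B 329/2242 = 14.7%, the guest checkout 160/2183 = 7.3% → Flow B
Display: Flow B 514/827 = 62.2%, the guest checkout 323/643 = 50.2% → Flow B
Search: Flow B 184/350 = 52.6%, the guest checkout 227/498 = 45.6% → Flow B
Email: Flow B 84/120 = 70.0%, the guest checkout 93/160 = 58.1% → Flow B
Overall: Flow B 1111/3539 = 31.4%, the guest checkout 803/3484 = 23.0% → Flow B
Flow B wins overall and in every traffic group — no reversal.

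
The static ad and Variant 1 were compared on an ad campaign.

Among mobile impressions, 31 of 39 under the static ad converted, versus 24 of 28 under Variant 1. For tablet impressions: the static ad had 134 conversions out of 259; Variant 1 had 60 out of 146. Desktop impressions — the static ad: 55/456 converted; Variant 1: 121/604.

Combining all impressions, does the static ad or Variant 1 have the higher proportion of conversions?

the static ad

Mobile: the static ad 31/39 = 79.5%, Variant 1 24/28 = 85.7% → Variant 1
Tablet: the static ad 134/259 = 51.7%, Variant 1 60/146 = 41.1% → the static ad
Desktop: the static ad 55/456 = 12.1%, Variant 1 121/604 = 20.0% → Variant 1
Overall: the static ad 220/754 = 29.2%, Variant 1 205/778 = 26.3% → the static ad
(Neither sweeps every device group, but the static ad has the higher pooled rate.)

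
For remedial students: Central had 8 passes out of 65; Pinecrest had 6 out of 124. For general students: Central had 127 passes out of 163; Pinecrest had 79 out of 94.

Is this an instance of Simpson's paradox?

Remedial: Central 8/65 = 12.3%, Pinecrest 6/124 = 4.8% → Central
General: Central 127/163 = 77.9%, Pinecrest 79/94 = 84.0% → Pinecrest
Overall: Central 135/228 = 59.2%, Pinecrest 85/218 = 39.0% → Central
Neither sweeps: Central wins 1 of 2 groups, Pinecrest wins 1. Central wins overall but not every group — no Simpson reversal.

No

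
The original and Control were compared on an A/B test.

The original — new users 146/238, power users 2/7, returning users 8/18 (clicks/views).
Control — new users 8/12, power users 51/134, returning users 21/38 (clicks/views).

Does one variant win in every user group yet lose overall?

Yes

New users: the original 146/238 = 61.3%, Control 8/12 = 66.7% → Control
Power users: the original 2/7 = 28.6%, Control 51/134 = 38.1% → Control
Returning users: the original 8/18 = 44.4%, Control 21/38 = 55.3% → Control
Overall: the original 156/263 = 59.3%, Control 80/184 = 43.5% → the original
Control wins each user group but the original wins overall — the comparison reverses. Control's views skew toward power users, which has a lower base rate.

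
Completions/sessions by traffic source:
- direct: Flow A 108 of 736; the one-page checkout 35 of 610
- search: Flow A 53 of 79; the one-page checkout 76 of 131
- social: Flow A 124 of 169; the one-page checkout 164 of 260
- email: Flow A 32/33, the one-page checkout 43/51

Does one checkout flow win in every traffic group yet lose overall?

No

Direct: Flow A 108/736 = 14.7%, the one-page checkout 35/610 = 5.7% → Flow A
Search: Flow A 53/79 = 67.1%, the one-page checkout 76/131 = 58.0% → Flow A
Social: Flow A 124/169 = 73.4%, the one-page checkout 164/260 = 63.1% → Flow A
Email: Flow A 32/33 = 97.0%, the one-page checkout 43/51 = 84.3% → Flow A
Overall: Flow A 317/1017 = 31.2%, the one-page checkout 318/1052 = 30.2% → Flow A
Flow A wins overall and in every traffic group — no reversal.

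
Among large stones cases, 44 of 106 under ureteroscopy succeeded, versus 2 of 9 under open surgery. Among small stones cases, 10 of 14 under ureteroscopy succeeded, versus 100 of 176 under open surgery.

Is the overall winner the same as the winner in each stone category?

Large stones: ureteroscopy 44/106 = 41.5%, open surgery 2/9 = 22.2% → ureteroscopy
Small stones: ureteroscopy 10/14 = 71.4%, open surgery 100/176 = 56.8% → ureteroscopy
Overall: ureteroscopy 54/120 = 45.0%, open surgery 102/185 = 55.1% → open surgery
Ureteroscopy wins each stone group but open surgery wins overall — the comparison reverses. Ureteroscopy's cases skew toward large stones, which has a lower base rate.

No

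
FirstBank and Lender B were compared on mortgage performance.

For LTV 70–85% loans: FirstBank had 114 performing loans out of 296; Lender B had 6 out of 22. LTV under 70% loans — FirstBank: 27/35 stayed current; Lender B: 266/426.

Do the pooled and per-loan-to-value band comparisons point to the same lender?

LTV 70–85%: FirstBank 114/296 = 38.5%, Lender B 6/22 = 27.3% → FirstBank
LTV under 70%: FirstBank 27/35 = 77.1%, Lender B 266/426 = 62.4% → FirstBank
Overall: FirstBank 141/331 = 42.6%, Lender B 272/448 = 60.7% → Lender B
FirstBank wins each loan-to-value group but Lender B wins overall — the comparison reverses. FirstBank's loans skew toward LTV 70–85%, which has a lower base rate.

No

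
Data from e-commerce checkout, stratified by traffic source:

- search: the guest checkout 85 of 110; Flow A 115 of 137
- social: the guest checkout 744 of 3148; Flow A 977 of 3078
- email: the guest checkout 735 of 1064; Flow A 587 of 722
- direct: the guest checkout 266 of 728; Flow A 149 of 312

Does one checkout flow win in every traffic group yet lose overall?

Search: the guest checkout 85/110 = 77.3%, Flow A 115/137 = 83.9% → Flow A
Social: the guest checkout 744/3148 = 23.6%, Flow A 977/3078 = 31.7% → Flow A
Email: the guest checkout 735/1064 = 69.1%, Flow A 587/722 = 81.3% → Flow A
Direct: the guest checkout 266/728 = 36.5%, Flow A 149/312 = 47.8% → Flow A
Overall: the guest checkout 1830/5050 = 36.2%, Flow A 1828/4249 = 43.0% → Flow A
Flow A wins overall and in every traffic group — no reversal.

No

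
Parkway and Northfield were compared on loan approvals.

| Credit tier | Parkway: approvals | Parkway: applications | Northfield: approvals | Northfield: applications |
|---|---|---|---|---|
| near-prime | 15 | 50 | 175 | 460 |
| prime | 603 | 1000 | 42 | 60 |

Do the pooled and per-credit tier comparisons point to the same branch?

No

Near-prime: Parkway 15/50 = 30.0%, Northfield 175/460 = 38.0% → Northfield
Prime: Parkway 603/1000 = 60.3%, Northfield 42/60 = 70.0% → Northfield
Overall: Parkway 618/1050 = 58.9%, Northfield 217/520 = 41.7% → Parkway
Northfield wins each credit group but Parkway wins overall — the comparison reverses. Northfield's applications skew toward near-prime, which has a lower base rate.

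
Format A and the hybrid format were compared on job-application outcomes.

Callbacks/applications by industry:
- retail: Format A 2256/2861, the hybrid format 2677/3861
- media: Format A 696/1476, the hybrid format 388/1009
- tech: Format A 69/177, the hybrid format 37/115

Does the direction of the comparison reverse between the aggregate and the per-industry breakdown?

No

Retail: Format A 2256/2861 = 78.9%, the hybrid format 2677/3861 = 69.3% → Format A
Media: Format A 696/1476 = 47.2%, the hybrid format 388/1009 = 38.5% → Format A
Tech: Format A 69/177 = 39.0%, the hybrid format 37/115 = 32.2% → Format A
Overall: Format A 3021/4514 = 66.9%, the hybrid format 3102/4985 = 62.2% → Format A
Format A wins overall and in every industry group — no reversal.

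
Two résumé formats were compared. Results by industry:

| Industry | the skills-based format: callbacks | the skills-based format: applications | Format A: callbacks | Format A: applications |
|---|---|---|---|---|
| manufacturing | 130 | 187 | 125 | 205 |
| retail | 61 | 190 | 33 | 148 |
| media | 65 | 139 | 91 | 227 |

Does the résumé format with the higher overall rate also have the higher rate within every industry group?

Yes

Manufacturing: the skills-based format 130/187 = 69.5%, Format A 125/205 = 61.0% → the skills-based format
Retail: the skills-based format 61/190 = 32.1%, Format A 33/148 = 22.3% → the skills-based format
Media: the skills-based format 65/139 = 46.8%, Format A 91/227 = 40.1% → the skills-based format
Overall: the skills-based format 256/516 = 49.6%, Format A 249/580 = 42.9% → the skills-based format
The skills-based format wins overall and in every industry group — no reversal.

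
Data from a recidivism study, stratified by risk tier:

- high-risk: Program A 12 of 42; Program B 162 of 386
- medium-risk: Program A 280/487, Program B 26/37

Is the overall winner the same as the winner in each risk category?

No

High-risk: Program A 12/42 = 28.6%, Program B 162/386 = 42.0% → Program B
Medium-risk: Program A 280/487 = 57.5%, Program B 26/37 = 70.3% → Program B
Overall: Program A 292/529 = 55.2%, Program B 188/423 = 44.4% → Program A
Program B wins each risk group but Program A wins overall — the comparison reverses. Program B's participants skew toward high-risk, which has a lower base rate.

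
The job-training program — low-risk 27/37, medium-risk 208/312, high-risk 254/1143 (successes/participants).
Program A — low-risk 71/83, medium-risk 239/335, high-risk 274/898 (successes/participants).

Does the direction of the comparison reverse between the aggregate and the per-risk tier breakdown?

Low-risk: the job-training program 27/37 = 73.0%, Program A 71/83 = 85.5% → Program A
Medium-risk: the job-training program 208/312 = 66.7%, Program A 239/335 = 71.3% → Program A
High-risk: the job-training program 254/1143 = 22.2%, Program A 274/898 = 30.5% → Program A
Overall: the job-training program 489/1492 = 32.8%, Program A 584/1316 = 44.4% → Program A
Program A wins overall and in every risk group — no reversal.

No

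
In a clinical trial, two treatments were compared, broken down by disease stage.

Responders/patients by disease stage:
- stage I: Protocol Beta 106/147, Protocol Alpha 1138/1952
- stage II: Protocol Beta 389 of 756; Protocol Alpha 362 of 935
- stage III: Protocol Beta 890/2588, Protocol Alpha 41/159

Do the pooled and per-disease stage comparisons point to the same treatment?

Stage I: Protocol Beta 106/147 = 72.1%, Protocol Alpha 1138/1952 = 58.3% → Protocol Beta
Stage II: Protocol Beta 389/756 = 51.5%, Protocol Alpha 362/935 = 38.7% → Protocol Beta
Stage III: Protocol Beta 890/2588 = 34.4%, Protocol Alpha 41/159 = 25.8% → Protocol Beta
Overall: Protocol Beta 1385/3491 = 39.7%, Protocol Alpha 1541/3046 = 50.6% → Protocol Alpha
Protocol Beta wins each disease group but Protocol Alpha wins overall — the comparison reverses. Protocol Beta's patients skew toward stage III, which has a lower base rate.

No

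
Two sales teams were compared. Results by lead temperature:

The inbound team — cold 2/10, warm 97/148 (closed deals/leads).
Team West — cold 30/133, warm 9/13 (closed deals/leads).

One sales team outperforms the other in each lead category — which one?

Team West

Cold: the inbound team 2/10 = 20.0%, Team West 30/133 = 22.6% → Team West
Warm: the inbound team 97/148 = 65.5%, Team West 9/13 = 69.2% → Team West
Team West has the higher rate in both groups.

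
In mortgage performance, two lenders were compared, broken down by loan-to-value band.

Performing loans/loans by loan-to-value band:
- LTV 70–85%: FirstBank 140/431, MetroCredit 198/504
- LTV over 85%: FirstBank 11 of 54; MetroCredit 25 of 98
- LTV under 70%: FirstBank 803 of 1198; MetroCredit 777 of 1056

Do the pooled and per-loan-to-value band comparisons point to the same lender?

LTV 70–85%: FirstBank 140/431 = 32.5%, MetroCredit 198/504 = 39.3% → MetroCredit
LTV over 85%: FirstBank 11/54 = 20.4%, MetroCredit 25/98 = 25.5% → MetroCredit
LTV under 70%: FirstBank 803/1198 = 67.0%, MetroCredit 777/1056 = 73.6% → MetroCredit
Overall: FirstBank 954/1683 = 56.7%, MetroCredit 1000/1658 = 60.3% → MetroCredit
MetroCredit wins overall and in every loan-to-value group — no reversal.

Yes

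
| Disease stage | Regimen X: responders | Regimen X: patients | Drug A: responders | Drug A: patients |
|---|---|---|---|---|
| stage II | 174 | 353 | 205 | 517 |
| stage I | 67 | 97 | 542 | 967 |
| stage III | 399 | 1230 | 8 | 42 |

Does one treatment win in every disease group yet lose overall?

Stage II: Regimen X 174/353 = 49.3%, Drug A 205/517 = 39.7% → Regimen X
Stage I: Regimen X 67/97 = 69.1%, Drug A 542/967 = 56.0% → Regimen X
Stage III: Regimen X 399/1230 = 32.4%, Drug A 8/42 = 19.0% → Regimen X
Overall: Regimen X 640/1680 = 38.1%, Drug A 755/1526 = 49.5% → Drug A
Regimen X wins each disease group but Drug A wins overall — the comparison reverses. Regimen X's patients skew toward stage III, which has a lower base rate.

Yes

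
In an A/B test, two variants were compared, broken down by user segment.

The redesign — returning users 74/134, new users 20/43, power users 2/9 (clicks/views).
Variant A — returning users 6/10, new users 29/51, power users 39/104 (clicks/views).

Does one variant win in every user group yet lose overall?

Returning users: the redesign 74/134 = 55.2%, Variant A 6/10 = 60.0% → Variant A
New users: the redesign 20/43 = 46.5%, Variant A 29/51 = 56.9% → Variant A
Power users: the redesign 2/9 = 22.2%, Variant A 39/104 = 37.5% → Variant A
Overall: the redesign 96/186 = 51.6%, Variant A 74/165 = 44.8% → the redesign
Variant A wins each user group but the redesign wins overall — the comparison reverses. Variant A's views skew toward power users, which has a lower base rate.

Yes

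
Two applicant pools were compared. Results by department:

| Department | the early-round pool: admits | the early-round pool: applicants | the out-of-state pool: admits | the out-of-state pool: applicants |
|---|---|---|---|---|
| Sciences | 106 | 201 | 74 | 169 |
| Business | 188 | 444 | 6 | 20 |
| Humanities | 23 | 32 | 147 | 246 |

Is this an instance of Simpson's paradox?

Sciences: the early-round pool 106/201 = 52.7%, the out-of-state pool 74/169 = 43.8% → the early-round pool
Business: the early-round pool 188/444 = 42.3%, the out-of-state pool 6/20 = 30.0% → the early-round pool
Humanities: the early-round pool 23/32 = 71.9%, the out-of-state pool 147/246 = 59.8% → the early-round pool
Overall: the early-round pool 317/677 = 46.8%, the out-of-state pool 227/435 = 52.2% → the out-of-state pool
The early-round pool wins each department group but the out-of-state pool wins overall — the comparison reverses. The early-round pool's applicants skew toward Business, which has a lower base rate.

Yes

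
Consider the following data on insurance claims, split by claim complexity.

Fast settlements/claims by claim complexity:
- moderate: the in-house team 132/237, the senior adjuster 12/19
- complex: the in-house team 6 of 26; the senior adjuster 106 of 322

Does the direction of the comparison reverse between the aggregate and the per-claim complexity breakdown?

Yes

Moderate: the in-house team 132/237 = 55.7%, the senior adjuster 12/19 = 63.2% → the senior adjuster
Complex: the in-house team 6/26 = 23.1%, the senior adjuster 106/322 = 32.9% → the senior adjuster
Overall: the in-house team 138/263 = 52.5%, the senior adjuster 118/341 = 34.6% → the in-house team
The senior adjuster wins each claim group but the in-house team wins overall — the comparison reverses. The senior adjuster's claims skew toward complex, which has a lower base rate.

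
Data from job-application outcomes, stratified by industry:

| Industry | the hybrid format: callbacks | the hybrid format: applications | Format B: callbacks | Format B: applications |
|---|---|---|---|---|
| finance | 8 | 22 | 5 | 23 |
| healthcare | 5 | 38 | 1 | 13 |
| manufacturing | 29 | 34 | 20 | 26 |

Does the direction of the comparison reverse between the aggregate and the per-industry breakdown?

No

Finance: the hybrid format 8/22 = 36.4%, Format B 5/23 = 21.7% → the hybrid format
Healthcare: the hybrid format 5/38 = 13.2%, Format B 1/13 = 7.7% → the hybrid format
Manufacturing: the hybrid format 29/34 = 85.3%, Format B 20/26 = 76.9% → the hybrid format
Overall: the hybrid format 42/94 = 44.7%, Format B 26/62 = 41.9% → the hybrid format
The hybrid format wins overall and in every industry group — no reversal.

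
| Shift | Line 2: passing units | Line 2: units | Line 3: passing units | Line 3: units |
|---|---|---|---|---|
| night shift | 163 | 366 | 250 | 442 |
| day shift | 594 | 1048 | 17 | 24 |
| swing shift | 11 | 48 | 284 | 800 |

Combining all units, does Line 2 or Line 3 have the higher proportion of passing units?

Night shift: Line 2 163/366 = 44.5%, Line 3 250/442 = 56.6% → Line 3
Day shift: Line 2 594/1048 = 56.7%, Line 3 17/24 = 70.8% → Line 3
Swing shift: Line 2 11/48 = 22.9%, Line 3 284/800 = 35.5% → Line 3
Overall: Line 2 768/1462 = 52.5%, Line 3 551/1266 = 43.5% → Line 2
(Line 3 wins every shift group but Line 2 wins overall — Line 3's units skew toward the low-rate swing shift group.)

Line 2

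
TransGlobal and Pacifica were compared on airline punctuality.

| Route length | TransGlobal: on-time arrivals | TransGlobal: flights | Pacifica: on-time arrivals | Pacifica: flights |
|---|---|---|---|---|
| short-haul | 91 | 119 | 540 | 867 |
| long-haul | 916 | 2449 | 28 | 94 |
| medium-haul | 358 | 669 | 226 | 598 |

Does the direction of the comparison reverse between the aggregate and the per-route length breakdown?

Short-haul: TransGlobal 91/119 = 76.5%, Pacifica 540/867 = 62.3% → TransGlobal
Long-haul: TransGlobal 916/2449 = 37.4%, Pacifica 28/94 = 29.8% → TransGlobal
Medium-haul: TransGlobal 358/669 = 53.5%, Pacifica 226/598 = 37.8% → TransGlobal
Overall: TransGlobal 1365/3237 = 42.2%, Pacifica 794/1559 = 50.9% → Pacifica
TransGlobal wins each route group but Pacifica wins overall — the comparison reverses. TransGlobal's flights skew toward long-haul, which has a lower base rate.

Yes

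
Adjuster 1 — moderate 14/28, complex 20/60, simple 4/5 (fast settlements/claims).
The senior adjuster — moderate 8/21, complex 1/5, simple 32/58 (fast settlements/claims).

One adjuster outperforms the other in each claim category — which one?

Moderate: Adjuster 1 14/28 = 50.0%, the senior adjuster 8/21 = 38.1% → Adjuster 1
Complex: Adjuster 1 20/60 = 33.3%, the senior adjuster 1/5 = 20.0% → Adjuster 1
Simple: Adjuster 1 4/5 = 80.0%, the senior adjuster 32/58 = 55.2% → Adjuster 1
Adjuster 1 has the higher rate in all 3 groups.

Adjuster 1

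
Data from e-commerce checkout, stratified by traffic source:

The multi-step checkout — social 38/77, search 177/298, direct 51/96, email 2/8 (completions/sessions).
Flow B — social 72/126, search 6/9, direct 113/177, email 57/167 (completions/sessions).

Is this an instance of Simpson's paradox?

Yes

Social: the multi-step checkout 38/77 = 49.4%, Flow B 72/126 = 57.1% → Flow B
Search: the multi-step checkout 177/298 = 59.4%, Flow B 6/9 = 66.7% → Flow B
Direct: the multi-step checkout 51/96 = 53.1%, Flow B 113/177 = 63.8% → Flow B
Email: the multi-step checkout 2/8 = 25.0%, Flow B 57/167 = 34.1% → Flow B
Overall: the multi-step checkout 268/479 = 55.9%, Flow B 248/479 = 51.8% → the multi-step checkout
Flow B wins each traffic group but the multi-step checkout wins overall — the comparison reverses. Flow B's sessions skew toward email, which has a lower base rate.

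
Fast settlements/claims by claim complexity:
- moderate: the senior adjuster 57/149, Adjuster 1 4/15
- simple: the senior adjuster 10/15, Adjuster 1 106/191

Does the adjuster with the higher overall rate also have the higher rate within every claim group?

Moderate: the senior adjuster 57/149 = 38.3%, Adjuster 1 4/15 = 26.7% → the senior adjuster
Simple: the senior adjuster 10/15 = 66.7%, Adjuster 1 106/191 = 55.5% → the senior adjuster
Overall: the senior adjuster 67/164 = 40.9%, Adjuster 1 110/206 = 53.4% → Adjuster 1
The senior adjuster wins each claim group but Adjuster 1 wins overall — the comparison reverses. The senior adjuster's claims skew toward moderate, which has a lower base rate.

No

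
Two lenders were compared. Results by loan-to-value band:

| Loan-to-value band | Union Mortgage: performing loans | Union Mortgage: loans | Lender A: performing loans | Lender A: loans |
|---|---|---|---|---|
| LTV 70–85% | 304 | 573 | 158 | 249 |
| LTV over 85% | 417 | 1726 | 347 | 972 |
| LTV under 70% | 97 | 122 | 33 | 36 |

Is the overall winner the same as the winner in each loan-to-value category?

Yes

LTV 70–85%: Union Mortgage 304/573 = 53.1%, Lender A 158/249 = 63.5% → Lender A
LTV over 85%: Union Mortgage 417/1726 = 24.2%, Lender A 347/972 = 35.7% → Lender A
LTV under 70%: Union Mortgage 97/122 = 79.5%, Lender A 33/36 = 91.7% → Lender A
Overall: Union Mortgage 818/2421 = 33.8%, Lender A 538/1257 = 42.8% → Lender A
Lender A wins overall and in every loan-to-value group — no reversal.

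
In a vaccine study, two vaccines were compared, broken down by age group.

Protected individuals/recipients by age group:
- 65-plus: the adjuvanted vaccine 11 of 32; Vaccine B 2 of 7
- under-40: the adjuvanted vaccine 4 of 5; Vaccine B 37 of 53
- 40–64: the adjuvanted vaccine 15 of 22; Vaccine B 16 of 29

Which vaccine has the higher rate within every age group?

the adjuvanted vaccine

65-plus: the adjuvanted vaccine 11/32 = 34.4%, Vaccine B 2/7 = 28.6% → the adjuvanted vaccine
Under-40: the adjuvanted vaccine 4/5 = 80.0%, Vaccine B 37/53 = 69.8% → the adjuvanted vaccine
40–64: the adjuvanted vaccine 15/22 = 68.2%, Vaccine B 16/29 = 55.2% → the adjuvanted vaccine
The adjuvanted vaccine has the higher rate in all 3 groups.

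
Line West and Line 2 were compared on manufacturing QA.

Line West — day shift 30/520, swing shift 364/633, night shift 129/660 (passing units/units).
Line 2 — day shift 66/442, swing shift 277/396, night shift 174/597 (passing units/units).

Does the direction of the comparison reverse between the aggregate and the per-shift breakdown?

Day shift: Line West 30/520 = 5.8%, Line 2 66/442 = 14.9% → Line 2
Swing shift: Line West 364/633 = 57.5%, Line 2 277/396 = 69.9% → Line 2
Night shift: Line West 129/660 = 19.5%, Line 2 174/597 = 29.1% → Line 2
Overall: Line West 523/1813 = 28.8%, Line 2 517/1435 = 36.0% → Line 2
Line 2 wins overall and in every shift group — no reversal.

No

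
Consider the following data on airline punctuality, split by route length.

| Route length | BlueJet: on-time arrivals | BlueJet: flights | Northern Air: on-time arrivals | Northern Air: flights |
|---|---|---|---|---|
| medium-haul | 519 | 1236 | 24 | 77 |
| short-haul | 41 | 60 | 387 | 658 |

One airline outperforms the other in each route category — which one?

Medium-haul: BlueJet 519/1236 = 42.0%, Northern Air 24/77 = 31.2% → BlueJet
Short-haul: BlueJet 41/60 = 68.3%, Northern Air 387/658 = 58.8% → BlueJet
BlueJet has the higher rate in both groups.

BlueJet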